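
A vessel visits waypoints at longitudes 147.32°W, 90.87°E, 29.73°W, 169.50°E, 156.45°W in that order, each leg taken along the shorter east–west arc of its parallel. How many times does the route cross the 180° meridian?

Leg 1: -147.32° → +90.87°, shortest Δλ = -121.81° (west) — crosses 180°.
Leg 2: +90.87° → -29.73°, shortest Δλ = -120.6° (west) — does not cross 180°.
Leg 3: -29.73° → +169.50°, shortest Δλ = -160.77° (west) — crosses 180°.
Leg 4: +169.50° → -156.45°, shortest Δλ = 34.05° (east) — crosses 180°.
Total crossings: 3.

3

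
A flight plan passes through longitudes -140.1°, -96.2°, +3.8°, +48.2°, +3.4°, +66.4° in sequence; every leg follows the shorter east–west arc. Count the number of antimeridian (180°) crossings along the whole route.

Leg 1: -140.1° → -96.2°, shortest Δλ = 43.9° (east) — does not cross 180°.
Leg 2: -96.2° → +3.8°, shortest Δλ = 100.0° (east) — does not cross 180°.
Leg 3: +3.8° → +48.2°, shortest Δλ = 44.4° (east) — does not cross 180°.
Leg 4: +48.2° → +3.4°, shortest Δλ = -44.8° (west) — does not cross 180°.
Leg 5: +3.4° → +66.4°, shortest Δλ = 63.0° (east) — does not cross 180°.
Total crossings: 0.

0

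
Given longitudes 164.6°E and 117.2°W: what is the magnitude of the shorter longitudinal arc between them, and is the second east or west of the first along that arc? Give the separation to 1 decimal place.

Raw difference: -117.2 − 164.6 = -281.8°.
Normalise into (−180°, 180°]: -281.8° + 360° = 78.2°.
Positive ⇒ the second point lies to the east; separation 78.2°.

78.2° east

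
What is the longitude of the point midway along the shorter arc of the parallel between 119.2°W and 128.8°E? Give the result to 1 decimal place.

Signed shortest Δλ from -119.2° to +128.8° is -112.0°.
Midpoint longitude = -119.2° + (-112.0°)/2 = -119.2° − 56.0° = -175.2°.
(The naïve average (-119.2 + +128.8)/2 = 4.8° is on the wrong side of the globe.)

175.2°W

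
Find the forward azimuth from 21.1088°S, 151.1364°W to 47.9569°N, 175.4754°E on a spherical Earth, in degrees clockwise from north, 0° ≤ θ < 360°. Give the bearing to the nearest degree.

Δλ = 175.4754 − -151.1364 = 326.6118°; wrapped into (−180°, 180°]: -33.3882°.
θ = atan2( sin Δλ · cos φ₂ , cos φ₁ · sin φ₂ − sin φ₁ · cos φ₂ · cos Δλ )
  = atan2(-0.36854, 0.89419) = -22.399° → normalised to [0°, 360°): 337.601°.

338°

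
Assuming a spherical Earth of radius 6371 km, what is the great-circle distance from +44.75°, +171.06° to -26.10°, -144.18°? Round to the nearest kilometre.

9093 km

Δλ = -144.18 − 171.06 = -315.24°; wrapped into (−180°, 180°]: 44.76°.
Δφ = -26.10 − 44.75 = -70.85°.
a = sin²(Δφ/2) + cos φ₁ · cos φ₂ · sin²(Δλ/2) = 0.428435.
c = 2·atan2(√a, √(1−a)) = 1.42717 rad → d = 6371·c ≈ 9092.52 km.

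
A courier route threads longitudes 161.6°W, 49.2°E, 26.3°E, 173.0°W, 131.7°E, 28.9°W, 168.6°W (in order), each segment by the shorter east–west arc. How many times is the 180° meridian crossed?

Leg 1: -161.6° → +49.2°, shortest Δλ = -149.2° (west) — crosses 180°.
Leg 2: +49.2° → +26.3°, shortest Δλ = -22.9° (west) — does not cross 180°.
Leg 3: +26.3° → -173.0°, shortest Δλ = 160.7° (east) — crosses 180°.
Leg 4: -173.0° → +131.7°, shortest Δλ = -55.3° (west) — crosses 180°.
Leg 5: +131.7° → -28.9°, shortest Δλ = -160.6° (west) — does not cross 180°.
Leg 6: -28.9° → -168.6°, shortest Δλ = -139.7° (west) — does not cross 180°.
Total crossings: 3.

3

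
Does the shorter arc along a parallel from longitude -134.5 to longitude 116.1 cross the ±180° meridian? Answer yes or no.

Yes

Naïve |116.1 − -134.5| = 250.6° > 180°, so the shorter arc goes the other way round — across 180°.
Signed shortest Δλ = ((116.1 − -134.5 + 180) mod 360) − 180 = -109.4°.
Going west by 109.4° from -134.5° passes through 180° before reaching +116.1°.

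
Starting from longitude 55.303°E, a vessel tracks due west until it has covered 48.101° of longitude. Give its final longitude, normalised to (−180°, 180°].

7.202°E

Start at +55.303°; shift −48.101° → +7.202°.
+7.202° already lies in (−180°, 180°].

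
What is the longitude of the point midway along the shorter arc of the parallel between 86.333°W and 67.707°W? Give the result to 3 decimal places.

77.020°W

Signed shortest Δλ from -86.333° to -67.707° is +18.626°.
Midpoint longitude = -86.333° + (+18.626°)/2 = -86.333° + 9.313° = -77.020°.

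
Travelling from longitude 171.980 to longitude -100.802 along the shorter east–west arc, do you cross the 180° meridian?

Naïve |-100.802 − 171.980| = 272.782° > 180°, so the shorter arc goes the other way round — across 180°.
Signed shortest Δλ = ((-100.802 − 171.980 + 180) mod 360) − 180 = 87.218°.
Going east by 87.218° from +171.980° passes through 180° before reaching -100.802°.

Yes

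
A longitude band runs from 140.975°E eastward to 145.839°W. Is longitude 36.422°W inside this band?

No

Band width going east from +140.975° to -145.839°: ((-145.839 − 140.975) mod 360) = 73.186°.
Offset of -36.422° east of the west edge: ((-36.422 − 140.975) mod 360) = 182.603°.
182.603° > 73.186° ⇒ outside.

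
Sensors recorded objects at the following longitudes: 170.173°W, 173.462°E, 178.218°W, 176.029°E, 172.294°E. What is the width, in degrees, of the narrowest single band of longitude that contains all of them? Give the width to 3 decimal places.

Sort the longitudes: -178.218°, -170.173°, +172.294°, +173.462°, +176.029°.
Eastward gaps between consecutive values (wrapping around): 8.045°, 342.467°, 1.168°, 2.567°, 5.753°.
Largest gap = 342.467° ⇒ minimal covering band is its complement: 360° − 342.467° = 17.533°.
Band runs from +172.294° eastward to -170.173°, crossing the antimeridian.

17.533°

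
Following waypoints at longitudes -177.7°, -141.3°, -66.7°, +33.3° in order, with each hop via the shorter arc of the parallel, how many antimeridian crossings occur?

Leg 1: -177.7° → -141.3°, shortest Δλ = 36.4° (east) — does not cross 180°.
Leg 2: -141.3° → -66.7°, shortest Δλ = 74.6° (east) — does not cross 180°.
Leg 3: -66.7° → +33.3°, shortest Δλ = 100.0° (east) — does not cross 180°.
Total crossings: 0.

0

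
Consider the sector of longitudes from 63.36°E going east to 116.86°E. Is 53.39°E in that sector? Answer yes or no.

No

Band width going east from +63.36° to +116.86°: ((116.86 − 63.36) mod 360) = 53.50°.
Offset of +53.39° east of the west edge: ((53.39 − 63.36) mod 360) = 350.03°.
350.03° > 53.50° ⇒ outside.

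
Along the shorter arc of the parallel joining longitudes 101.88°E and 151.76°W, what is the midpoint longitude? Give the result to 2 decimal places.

155.06°E

Signed shortest Δλ from +101.88° to -151.76° is +106.36°.
Midpoint longitude = +101.88° + (+106.36°)/2 = +101.88° + 53.18° = +155.06°.
(The naïve average (+101.88 + -151.76)/2 = -24.94° is on the wrong side of the globe.)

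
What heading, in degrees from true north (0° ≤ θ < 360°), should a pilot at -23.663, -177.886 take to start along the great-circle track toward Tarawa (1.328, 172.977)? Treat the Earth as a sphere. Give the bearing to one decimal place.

Δλ = 172.977 − -177.886 = 350.863°; wrapped into (−180°, 180°]: -9.137°.
θ = atan2( sin Δλ · cos φ₂ , cos φ₁ · sin φ₂ − sin φ₁ · cos φ₂ · cos Δλ )
  = atan2(-0.15875, 0.41738) = -20.824° → normalised to [0°, 360°): 339.176°.

339.2°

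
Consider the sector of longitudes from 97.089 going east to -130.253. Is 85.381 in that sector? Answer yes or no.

No

Band width going east from +97.089° to -130.253°: ((-130.253 − 97.089) mod 360) = 132.658°.
Offset of +85.381° east of the west edge: ((85.381 − 97.089) mod 360) = 348.292°.
348.292° > 132.658° ⇒ outside.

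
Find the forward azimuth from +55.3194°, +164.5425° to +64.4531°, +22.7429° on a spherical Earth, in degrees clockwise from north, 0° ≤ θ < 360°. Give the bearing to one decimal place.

341.4°

Δλ = 22.7429 − 164.5425 = -141.7996°.
θ = atan2( sin Δλ · cos φ₂ , cos φ₁ · sin φ₂ − sin φ₁ · cos φ₂ · cos Δλ )
  = atan2(-0.26669, 0.79206) = -18.609° → normalised to [0°, 360°): 341.391°.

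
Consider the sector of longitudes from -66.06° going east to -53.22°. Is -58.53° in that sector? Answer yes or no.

Band width going east from -66.06° to -53.22°: ((-53.22 − -66.06) mod 360) = 12.84°.
Offset of -58.53° east of the west edge: ((-58.53 − -66.06) mod 360) = 7.53°.
7.53° ≤ 12.84° ⇒ inside.

Yes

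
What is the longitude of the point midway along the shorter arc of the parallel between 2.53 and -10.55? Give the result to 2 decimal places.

Signed shortest Δλ from +2.53° to -10.55° is -13.08°.
Midpoint longitude = +2.53° + (-13.08°)/2 = +2.53° − 6.54° = -4.01°.

-4.01°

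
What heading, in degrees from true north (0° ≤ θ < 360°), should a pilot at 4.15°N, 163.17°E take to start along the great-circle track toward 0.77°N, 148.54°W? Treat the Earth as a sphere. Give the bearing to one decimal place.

92.7°

Δλ = -148.54 − 163.17 = -311.71°; wrapped into (−180°, 180°]: 48.29°.
θ = atan2( sin Δλ · cos φ₂ , cos φ₁ · sin φ₂ − sin φ₁ · cos φ₂ · cos Δλ )
  = atan2(0.74645, -0.03474) = 92.665° → normalised to [0°, 360°): 92.665°.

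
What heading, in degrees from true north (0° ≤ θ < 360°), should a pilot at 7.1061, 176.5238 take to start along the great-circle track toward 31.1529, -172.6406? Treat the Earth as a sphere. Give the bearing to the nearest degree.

Δλ = -172.6406 − 176.5238 = -349.1644°; wrapped into (−180°, 180°]: 10.8356°.
θ = atan2( sin Δλ · cos φ₂ , cos φ₁ · sin φ₂ − sin φ₁ · cos φ₂ · cos Δλ )
  = atan2(0.16088, 0.40937) = 21.455° → normalised to [0°, 360°): 21.455°.

21°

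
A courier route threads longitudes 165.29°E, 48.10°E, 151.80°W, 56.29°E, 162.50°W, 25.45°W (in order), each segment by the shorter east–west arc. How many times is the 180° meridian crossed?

Leg 1: +165.29° → +48.10°, shortest Δλ = -117.19° (west) — does not cross 180°.
Leg 2: +48.10° → -151.80°, shortest Δλ = 160.1° (east) — crosses 180°.
Leg 3: -151.80° → +56.29°, shortest Δλ = -151.91° (west) — crosses 180°.
Leg 4: +56.29° → -162.50°, shortest Δλ = 141.21° (east) — crosses 180°.
Leg 5: -162.50° → -25.45°, shortest Δλ = 137.05° (east) — does not cross 180°.
Total crossings: 3.

3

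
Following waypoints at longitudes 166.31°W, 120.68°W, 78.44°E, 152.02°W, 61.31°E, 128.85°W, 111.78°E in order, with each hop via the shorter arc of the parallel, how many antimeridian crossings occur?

5

Leg 1: -166.31° → -120.68°, shortest Δλ = 45.63° (east) — does not cross 180°.
Leg 2: -120.68° → +78.44°, shortest Δλ = -160.88° (west) — crosses 180°.
Leg 3: +78.44° → -152.02°, shortest Δλ = 129.54° (east) — crosses 180°.
Leg 4: -152.02° → +61.31°, shortest Δλ = -146.67° (west) — crosses 180°.
Leg 5: +61.31° → -128.85°, shortest Δλ = 169.84° (east) — crosses 180°.
Leg 6: -128.85° → +111.78°, shortest Δλ = -119.37° (west) — crosses 180°.
Total crossings: 5.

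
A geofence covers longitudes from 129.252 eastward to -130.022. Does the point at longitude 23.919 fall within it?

Band width going east from +129.252° to -130.022°: ((-130.022 − 129.252) mod 360) = 100.726°.
Offset of +23.919° east of the west edge: ((23.919 − 129.252) mod 360) = 254.667°.
254.667° > 100.726° ⇒ outside.

No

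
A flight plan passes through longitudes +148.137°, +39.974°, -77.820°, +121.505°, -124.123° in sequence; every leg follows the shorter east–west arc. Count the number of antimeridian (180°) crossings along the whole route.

Leg 1: +148.137° → +39.974°, shortest Δλ = -108.163° (west) — does not cross 180°.
Leg 2: +39.974° → -77.820°, shortest Δλ = -117.794° (west) — does not cross 180°.
Leg 3: -77.820° → +121.505°, shortest Δλ = -160.675° (west) — crosses 180°.
Leg 4: +121.505° → -124.123°, shortest Δλ = 114.372° (east) — crosses 180°.
Total crossings: 2.

2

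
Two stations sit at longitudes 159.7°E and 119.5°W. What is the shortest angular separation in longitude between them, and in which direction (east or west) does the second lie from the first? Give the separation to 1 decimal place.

Raw difference: -119.5 − 159.7 = -279.2°.
Normalise into (−180°, 180°]: -279.2° + 360° = 80.8°.
Positive ⇒ the second point lies to the east; separation 80.8°.

80.8° east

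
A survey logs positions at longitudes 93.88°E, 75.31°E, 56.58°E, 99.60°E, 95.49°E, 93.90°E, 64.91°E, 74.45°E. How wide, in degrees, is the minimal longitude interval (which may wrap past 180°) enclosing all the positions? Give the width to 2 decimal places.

43.02°

Sort the longitudes: +56.58°, +64.91°, +74.45°, +75.31°, +93.88°, +93.90°, +95.49°, +99.60°.
Eastward gaps between consecutive values (wrapping around): 8.33°, 9.54°, 0.86°, 18.57°, 0.02°, 1.59°, 4.11°, 316.98°.
Largest gap = 316.98° ⇒ minimal covering band is its complement: 360° − 316.98° = 43.02°.
Band runs from +56.58° eastward to +99.60°.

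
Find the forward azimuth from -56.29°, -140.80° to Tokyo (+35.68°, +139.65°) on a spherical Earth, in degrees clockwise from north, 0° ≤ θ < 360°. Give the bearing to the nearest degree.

Δλ = 139.65 − -140.80 = 280.45°; wrapped into (−180°, 180°]: -79.55°.
θ = atan2( sin Δλ · cos φ₂ , cos φ₁ · sin φ₂ − sin φ₁ · cos φ₂ · cos Δλ )
  = atan2(-0.79881, 0.44626) = -60.810° → normalised to [0°, 360°): 299.190°.

299°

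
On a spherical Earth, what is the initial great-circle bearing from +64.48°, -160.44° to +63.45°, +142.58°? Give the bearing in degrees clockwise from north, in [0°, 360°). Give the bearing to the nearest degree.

294°

Δλ = 142.58 − -160.44 = 303.02°; wrapped into (−180°, 180°]: -56.98°.
θ = atan2( sin Δλ · cos φ₂ , cos φ₁ · sin φ₂ − sin φ₁ · cos φ₂ · cos Δλ )
  = atan2(-0.37478, 0.16558) = -66.163° → normalised to [0°, 360°): 293.837°.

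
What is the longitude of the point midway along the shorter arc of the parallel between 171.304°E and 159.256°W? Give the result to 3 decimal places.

173.976°W

Signed shortest Δλ from +171.304° to -159.256° is +29.440°.
Midpoint longitude = +171.304° + (+29.440°)/2 = +171.304° + 14.720° = +186.024°.
Normalise into (−180°, 180°]: -173.976°.
(The naïve average (+171.304 + -159.256)/2 = 6.024° is on the wrong side of the globe.)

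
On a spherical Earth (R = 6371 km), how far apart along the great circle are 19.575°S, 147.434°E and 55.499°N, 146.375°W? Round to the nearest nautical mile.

Δλ = -146.375 − 147.434 = -293.809°; wrapped into (−180°, 180°]: 66.191°.
Δφ = 55.499 − -19.575 = 75.074°.
a = sin²(Δφ/2) + cos φ₁ · cos φ₂ · sin²(Δλ/2) = 0.530335.
c = 2·atan2(√a, √(1−a)) = 1.63150 rad → d = 6371·c ≈ 10394.31 km ≈ 5612.48 nmi.

5612 nmi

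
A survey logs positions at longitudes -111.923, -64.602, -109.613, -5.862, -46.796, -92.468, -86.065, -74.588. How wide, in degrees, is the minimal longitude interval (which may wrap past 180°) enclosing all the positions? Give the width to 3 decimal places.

Sort the longitudes: -111.923°, -109.613°, -92.468°, -86.065°, -74.588°, -64.602°, -46.796°, -5.862°.
Eastward gaps between consecutive values (wrapping around): 2.310°, 17.145°, 6.403°, 11.477°, 9.986°, 17.806°, 40.934°, 253.939°.
Largest gap = 253.939° ⇒ minimal covering band is its complement: 360° − 253.939° = 106.061°.
Band runs from -111.923° eastward to -5.862°.

106.061°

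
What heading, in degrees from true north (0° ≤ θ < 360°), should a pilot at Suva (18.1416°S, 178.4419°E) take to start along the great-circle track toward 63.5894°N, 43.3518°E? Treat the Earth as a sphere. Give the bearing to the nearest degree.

Δλ = 43.3518 − 178.4419 = -135.0901°.
θ = atan2( sin Δλ · cos φ₂ , cos φ₁ · sin φ₂ − sin φ₁ · cos φ₂ · cos Δλ )
  = atan2(-0.31403, 0.75302) = -22.637° → normalised to [0°, 360°): 337.363°.

337°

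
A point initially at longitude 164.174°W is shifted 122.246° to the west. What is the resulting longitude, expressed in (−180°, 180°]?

Start at -164.174°; shift −122.246° → -286.420°.
-286.420° lies outside (−180°, 180°]; add 360° → +73.580°.

73.580°E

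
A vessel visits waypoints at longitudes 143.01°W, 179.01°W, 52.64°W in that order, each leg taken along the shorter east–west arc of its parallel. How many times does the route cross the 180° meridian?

Leg 1: -143.01° → -179.01°, shortest Δλ = -36.0° (west) — does not cross 180°.
Leg 2: -179.01° → -52.64°, shortest Δλ = 126.37° (east) — does not cross 180°.
Total crossings: 0.

0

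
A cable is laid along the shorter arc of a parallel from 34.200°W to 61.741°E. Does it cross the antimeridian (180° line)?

Signed shortest Δλ = ((61.741 − -34.200 + 180) mod 360) − 180 = 95.941°.
Going east by 95.941° from -34.200° reaches +61.741° without touching 180°.

No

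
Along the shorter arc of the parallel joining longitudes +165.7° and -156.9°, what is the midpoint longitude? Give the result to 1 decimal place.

Signed shortest Δλ from +165.7° to -156.9° is +37.4°.
Midpoint longitude = +165.7° + (+37.4°)/2 = +165.7° + 18.7° = +184.4°.
Normalise into (−180°, 180°]: -175.6°.
(The naïve average (+165.7 + -156.9)/2 = 4.4° is on the wrong side of the globe.)

-175.6°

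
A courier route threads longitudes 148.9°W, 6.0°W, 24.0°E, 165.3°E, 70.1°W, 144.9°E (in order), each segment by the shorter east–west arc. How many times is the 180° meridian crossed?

2

Leg 1: -148.9° → -6.0°, shortest Δλ = 142.9° (east) — does not cross 180°.
Leg 2: -6.0° → +24.0°, shortest Δλ = 30.0° (east) — does not cross 180°.
Leg 3: +24.0° → +165.3°, shortest Δλ = 141.3° (east) — does not cross 180°.
Leg 4: +165.3° → -70.1°, shortest Δλ = 124.6° (east) — crosses 180°.
Leg 5: -70.1° → +144.9°, shortest Δλ = -145.0° (west) — crosses 180°.
Total crossings: 2.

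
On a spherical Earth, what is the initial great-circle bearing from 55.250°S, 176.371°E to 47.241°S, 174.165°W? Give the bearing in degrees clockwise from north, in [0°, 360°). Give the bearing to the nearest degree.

40°

Δλ = -174.165 − 176.371 = -350.536°; wrapped into (−180°, 180°]: 9.464°.
θ = atan2( sin Δλ · cos φ₂ , cos φ₁ · sin φ₂ − sin φ₁ · cos φ₂ · cos Δλ )
  = atan2(0.11163, 0.13174) = 40.278° → normalised to [0°, 360°): 40.278°.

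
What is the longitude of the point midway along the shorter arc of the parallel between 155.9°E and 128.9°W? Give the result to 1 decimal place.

Signed shortest Δλ from +155.9° to -128.9° is +75.2°.
Midpoint longitude = +155.9° + (+75.2°)/2 = +155.9° + 37.6° = +193.5°.
Normalise into (−180°, 180°]: -166.5°.
(The naïve average (+155.9 + -128.9)/2 = 13.5° is on the wrong side of the globe.)

166.5°W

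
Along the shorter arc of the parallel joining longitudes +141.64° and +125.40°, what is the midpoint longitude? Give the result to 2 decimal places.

+133.52°

Signed shortest Δλ from +141.64° to +125.40° is -16.24°.
Midpoint longitude = +141.64° + (-16.24°)/2 = +141.64° − 8.12° = +133.52°.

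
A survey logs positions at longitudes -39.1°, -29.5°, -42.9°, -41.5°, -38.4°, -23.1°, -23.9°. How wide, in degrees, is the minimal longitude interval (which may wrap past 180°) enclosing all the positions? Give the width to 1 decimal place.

19.8°

Sort the longitudes: -42.9°, -41.5°, -39.1°, -38.4°, -29.5°, -23.9°, -23.1°.
Eastward gaps between consecutive values (wrapping around): 1.4°, 2.4°, 0.7°, 8.9°, 5.6°, 0.8°, 340.2°.
Largest gap = 340.2° ⇒ minimal covering band is its complement: 360° − 340.2° = 19.8°.
Band runs from -42.9° eastward to -23.1°.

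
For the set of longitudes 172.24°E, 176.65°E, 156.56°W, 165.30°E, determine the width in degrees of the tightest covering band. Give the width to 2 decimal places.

38.14°

Sort the longitudes: -156.56°, +165.30°, +172.24°, +176.65°.
Eastward gaps between consecutive values (wrapping around): 321.86°, 6.94°, 4.41°, 26.79°.
Largest gap = 321.86° ⇒ minimal covering band is its complement: 360° − 321.86° = 38.14°.
Band runs from +165.30° eastward to -156.56°, crossing the antimeridian.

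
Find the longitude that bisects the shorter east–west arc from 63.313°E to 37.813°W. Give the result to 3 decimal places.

12.750°E

Signed shortest Δλ from +63.313° to -37.813° is -101.126°.
Midpoint longitude = +63.313° + (-101.126°)/2 = +63.313° − 50.563° = +12.750°.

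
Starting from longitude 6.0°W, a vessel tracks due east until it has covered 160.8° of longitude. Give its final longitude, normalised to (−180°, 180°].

154.8°E

Start at -6.0°; shift +160.8° → +154.8°.
+154.8° already lies in (−180°, 180°].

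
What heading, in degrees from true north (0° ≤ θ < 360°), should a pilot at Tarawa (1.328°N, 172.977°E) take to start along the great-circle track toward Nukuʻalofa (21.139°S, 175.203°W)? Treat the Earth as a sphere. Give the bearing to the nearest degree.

Δλ = -175.203 − 172.977 = -348.180°; wrapped into (−180°, 180°]: 11.820°.
θ = atan2( sin Δλ · cos φ₂ , cos φ₁ · sin φ₂ − sin φ₁ · cos φ₂ · cos Δλ )
  = atan2(0.19105, -0.38169) = 153.410° → normalised to [0°, 360°): 153.410°.

153°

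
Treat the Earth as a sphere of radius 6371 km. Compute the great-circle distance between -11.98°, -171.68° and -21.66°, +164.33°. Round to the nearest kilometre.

Δλ = 164.33 − -171.68 = 336.01°; wrapped into (−180°, 180°]: -23.99°.
Δφ = -21.66 − -11.98 = -9.68°.
a = sin²(Δφ/2) + cos φ₁ · cos φ₂ · sin²(Δλ/2) = 0.046387.
c = 2·atan2(√a, √(1−a)) = 0.43415 rad → d = 6371·c ≈ 2765.99 km.

2766 km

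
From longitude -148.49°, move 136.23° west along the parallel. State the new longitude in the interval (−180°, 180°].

Start at -148.49°; shift −136.23° → -284.72°.
-284.72° lies outside (−180°, 180°]; add 360° → +75.28°.

+75.28°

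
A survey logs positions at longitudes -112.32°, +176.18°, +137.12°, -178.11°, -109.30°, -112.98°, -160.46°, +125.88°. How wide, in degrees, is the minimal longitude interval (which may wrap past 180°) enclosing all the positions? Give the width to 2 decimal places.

124.82°

Sort the longitudes: -178.11°, -160.46°, -112.98°, -112.32°, -109.30°, +125.88°, +137.12°, +176.18°.
Eastward gaps between consecutive values (wrapping around): 17.65°, 47.48°, 0.66°, 3.02°, 235.18°, 11.24°, 39.06°, 5.71°.
Largest gap = 235.18° ⇒ minimal covering band is its complement: 360° − 235.18° = 124.82°.
Band runs from +125.88° eastward to -109.30°, crossing the antimeridian.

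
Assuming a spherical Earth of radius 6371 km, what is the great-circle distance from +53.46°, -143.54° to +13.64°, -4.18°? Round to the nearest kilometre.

Δλ = -4.18 − -143.54 = 139.36°.
Δφ = 13.64 − 53.46 = -39.82°.
a = sin²(Δφ/2) + cos φ₁ · cos φ₂ · sin²(Δλ/2) = 0.624789.
c = 2·atan2(√a, √(1−a)) = 1.82304 rad → d = 6371·c ≈ 11614.59 km.

11615 km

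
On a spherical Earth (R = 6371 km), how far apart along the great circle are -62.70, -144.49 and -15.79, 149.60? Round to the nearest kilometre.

7232 km

Δλ = 149.60 − -144.49 = 294.09°; wrapped into (−180°, 180°]: -65.91°.
Δφ = -15.79 − -62.70 = 46.91°.
a = sin²(Δφ/2) + cos φ₁ · cos φ₂ · sin²(Δλ/2) = 0.289026.
c = 2·atan2(√a, √(1−a)) = 1.13520 rad → d = 6371·c ≈ 7232.39 km.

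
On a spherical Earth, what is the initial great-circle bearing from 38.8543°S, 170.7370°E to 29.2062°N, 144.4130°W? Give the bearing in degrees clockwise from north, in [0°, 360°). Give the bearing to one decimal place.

Δλ = -144.4130 − 170.7370 = -315.1500°; wrapped into (−180°, 180°]: 44.8500°.
θ = atan2( sin Δλ · cos φ₂ , cos φ₁ · sin φ₂ − sin φ₁ · cos φ₂ · cos Δλ )
  = atan2(0.61559, 0.76821) = 38.707° → normalised to [0°, 360°): 38.707°.

38.7°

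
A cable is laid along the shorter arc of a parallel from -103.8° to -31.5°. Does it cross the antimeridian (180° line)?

No

Signed shortest Δλ = ((-31.5 − -103.8 + 180) mod 360) − 180 = 72.3°.
Going east by 72.3° from -103.8° reaches -31.5° without touching 180°.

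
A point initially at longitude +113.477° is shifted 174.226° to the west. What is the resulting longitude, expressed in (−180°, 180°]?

Start at +113.477°; shift −174.226° → -60.749°.
-60.749° already lies in (−180°, 180°].

-60.749°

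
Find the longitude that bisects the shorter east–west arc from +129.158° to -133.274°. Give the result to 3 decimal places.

+177.942°

Signed shortest Δλ from +129.158° to -133.274° is +97.568°.
Midpoint longitude = +129.158° + (+97.568°)/2 = +129.158° + 48.784° = +177.942°.
(The naïve average (+129.158 + -133.274)/2 = -2.058° is on the wrong side of the globe.)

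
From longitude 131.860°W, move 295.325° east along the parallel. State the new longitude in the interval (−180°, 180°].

Start at -131.860°; shift +295.325° → +163.465°.
+163.465° already lies in (−180°, 180°].

163.465°E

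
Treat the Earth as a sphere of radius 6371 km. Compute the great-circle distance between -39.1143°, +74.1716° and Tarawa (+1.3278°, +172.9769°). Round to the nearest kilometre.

10860 km

Δλ = 172.9769 − 74.1716 = 98.8053°.
Δφ = 1.3278 − -39.1143 = 40.4421°.
a = sin²(Δφ/2) + cos φ₁ · cos φ₂ · sin²(Δλ/2) = 0.566679.
c = 2·atan2(√a, √(1−a)) = 1.70455 rad → d = 6371·c ≈ 10859.70 km.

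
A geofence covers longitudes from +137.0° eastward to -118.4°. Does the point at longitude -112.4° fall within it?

Band width going east from +137.0° to -118.4°: ((-118.4 − 137.0) mod 360) = 104.6°.
Offset of -112.4° east of the west edge: ((-112.4 − 137.0) mod 360) = 110.6°.
110.6° > 104.6° ⇒ outside.

No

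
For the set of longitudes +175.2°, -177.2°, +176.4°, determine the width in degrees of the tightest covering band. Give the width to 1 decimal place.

7.6°

Sort the longitudes: -177.2°, +175.2°, +176.4°.
Eastward gaps between consecutive values (wrapping around): 352.4°, 1.2°, 6.4°.
Largest gap = 352.4° ⇒ minimal covering band is its complement: 360° − 352.4° = 7.6°.
Band runs from +175.2° eastward to -177.2°, crossing the antimeridian.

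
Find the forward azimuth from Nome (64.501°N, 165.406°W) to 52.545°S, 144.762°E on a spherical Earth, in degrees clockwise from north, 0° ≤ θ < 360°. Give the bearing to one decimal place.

Δλ = 144.762 − -165.406 = 310.168°; wrapped into (−180°, 180°]: -49.832°.
θ = atan2( sin Δλ · cos φ₂ , cos φ₁ · sin φ₂ − sin φ₁ · cos φ₂ · cos Δλ )
  = atan2(-0.46471, -0.69580) = -146.262° → normalised to [0°, 360°): 213.738°.

213.7°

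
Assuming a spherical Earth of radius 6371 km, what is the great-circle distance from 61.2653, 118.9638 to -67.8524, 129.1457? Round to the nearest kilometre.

14381 km

Δλ = 129.1457 − 118.9638 = 10.1819°.
Δφ = -67.8524 − 61.2653 = -129.1177°.
a = sin²(Δφ/2) + cos φ₁ · cos φ₂ · sin²(Δλ/2) = 0.816885.
c = 2·atan2(√a, √(1−a)) = 2.25721 rad → d = 6371·c ≈ 14380.71 km.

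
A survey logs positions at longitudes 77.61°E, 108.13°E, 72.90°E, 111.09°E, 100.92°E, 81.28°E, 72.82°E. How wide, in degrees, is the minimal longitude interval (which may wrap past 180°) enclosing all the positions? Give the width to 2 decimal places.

38.27°

Sort the longitudes: +72.82°, +72.90°, +77.61°, +81.28°, +100.92°, +108.13°, +111.09°.
Eastward gaps between consecutive values (wrapping around): 0.08°, 4.71°, 3.67°, 19.64°, 7.21°, 2.96°, 321.73°.
Largest gap = 321.73° ⇒ minimal covering band is its complement: 360° − 321.73° = 38.27°.
Band runs from +72.82° eastward to +111.09°.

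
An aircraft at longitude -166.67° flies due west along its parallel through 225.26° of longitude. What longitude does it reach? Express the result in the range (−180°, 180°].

-31.93°

Start at -166.67°; shift −225.26° → -391.93°.
-391.93° lies outside (−180°, 180°]; add 360° → -31.93°.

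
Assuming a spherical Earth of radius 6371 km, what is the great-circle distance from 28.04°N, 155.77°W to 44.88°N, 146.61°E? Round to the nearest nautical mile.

Δλ = 146.61 − -155.77 = 302.38°; wrapped into (−180°, 180°]: -57.62°.
Δφ = 44.88 − 28.04 = 16.84°.
a = sin²(Δφ/2) + cos φ₁ · cos φ₂ · sin²(Δλ/2) = 0.166683.
c = 2·atan2(√a, √(1−a)) = 0.84111 rad → d = 6371·c ≈ 5358.73 km ≈ 2893.48 nmi.

2893 nmi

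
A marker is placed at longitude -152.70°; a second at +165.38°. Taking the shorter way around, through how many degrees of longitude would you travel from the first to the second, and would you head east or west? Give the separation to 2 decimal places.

41.92° west

Raw difference: 165.38 − -152.70 = 318.08°.
Normalise into (−180°, 180°]: 318.08° − 360° = -41.92°.
Negative ⇒ the second point lies to the west; separation 41.92°.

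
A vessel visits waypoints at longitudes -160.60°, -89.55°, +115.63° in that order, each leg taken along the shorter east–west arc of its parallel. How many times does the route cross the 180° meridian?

1

Leg 1: -160.60° → -89.55°, shortest Δλ = 71.05° (east) — does not cross 180°.
Leg 2: -89.55° → +115.63°, shortest Δλ = -154.82° (west) — crosses 180°.
Total crossings: 1.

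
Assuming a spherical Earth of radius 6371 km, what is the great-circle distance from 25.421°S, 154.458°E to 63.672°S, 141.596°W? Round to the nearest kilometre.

6216 km

Δλ = -141.596 − 154.458 = -296.054°; wrapped into (−180°, 180°]: 63.946°.
Δφ = -63.672 − -25.421 = -38.251°.
a = sin²(Δφ/2) + cos φ₁ · cos φ₂ · sin²(Δλ/2) = 0.219663.
c = 2·atan2(√a, √(1−a)) = 0.97560 rad → d = 6371·c ≈ 6215.52 km.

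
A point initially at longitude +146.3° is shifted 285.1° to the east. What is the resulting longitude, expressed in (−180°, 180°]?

Start at +146.3°; shift +285.1° → +431.4°.
+431.4° lies outside (−180°, 180°]; subtract 360° → +71.4°.

+71.4°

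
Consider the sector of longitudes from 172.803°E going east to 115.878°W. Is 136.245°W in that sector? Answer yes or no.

Band width going east from +172.803° to -115.878°: ((-115.878 − 172.803) mod 360) = 71.319°.
Offset of -136.245° east of the west edge: ((-136.245 − 172.803) mod 360) = 50.952°.
50.952° ≤ 71.319° ⇒ inside.

Yes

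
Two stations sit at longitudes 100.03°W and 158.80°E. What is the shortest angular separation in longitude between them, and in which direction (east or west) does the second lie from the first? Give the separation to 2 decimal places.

101.17° west

Raw difference: 158.80 − -100.03 = 258.83°.
Normalise into (−180°, 180°]: 258.83° − 360° = -101.17°.
Negative ⇒ the second point lies to the west; separation 101.17°.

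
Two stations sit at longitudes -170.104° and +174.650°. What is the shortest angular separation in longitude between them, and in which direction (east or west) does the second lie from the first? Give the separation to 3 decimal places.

Raw difference: 174.650 − -170.104 = 344.754°.
Normalise into (−180°, 180°]: 344.754° − 360° = -15.246°.
Negative ⇒ the second point lies to the west; separation 15.246°.

15.246° west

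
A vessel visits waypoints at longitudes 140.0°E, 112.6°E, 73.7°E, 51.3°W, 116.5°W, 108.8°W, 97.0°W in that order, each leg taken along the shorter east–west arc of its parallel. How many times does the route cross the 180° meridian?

0

Leg 1: +140.0° → +112.6°, shortest Δλ = -27.4° (west) — does not cross 180°.
Leg 2: +112.6° → +73.7°, shortest Δλ = -38.9° (west) — does not cross 180°.
Leg 3: +73.7° → -51.3°, shortest Δλ = -125.0° (west) — does not cross 180°.
Leg 4: -51.3° → -116.5°, shortest Δλ = -65.2° (west) — does not cross 180°.
Leg 5: -116.5° → -108.8°, shortest Δλ = 7.7° (east) — does not cross 180°.
Leg 6: -108.8° → -97.0°, shortest Δλ = 11.8° (east) — does not cross 180°.
Total crossings: 0.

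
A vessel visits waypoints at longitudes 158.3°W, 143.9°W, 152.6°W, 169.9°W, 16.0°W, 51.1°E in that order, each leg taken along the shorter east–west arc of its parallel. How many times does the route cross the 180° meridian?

0

Leg 1: -158.3° → -143.9°, shortest Δλ = 14.4° (east) — does not cross 180°.
Leg 2: -143.9° → -152.6°, shortest Δλ = -8.7° (west) — does not cross 180°.
Leg 3: -152.6° → -169.9°, shortest Δλ = -17.3° (west) — does not cross 180°.
Leg 4: -169.9° → -16.0°, shortest Δλ = 153.9° (east) — does not cross 180°.
Leg 5: -16.0° → +51.1°, shortest Δλ = 67.1° (east) — does not cross 180°.
Total crossings: 0.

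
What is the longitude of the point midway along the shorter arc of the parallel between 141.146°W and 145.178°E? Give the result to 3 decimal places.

177.984°W

Signed shortest Δλ from -141.146° to +145.178° is -73.676°.
Midpoint longitude = -141.146° + (-73.676°)/2 = -141.146° − 36.838° = -177.984°.
(The naïve average (-141.146 + +145.178)/2 = 2.016° is on the wrong side of the globe.)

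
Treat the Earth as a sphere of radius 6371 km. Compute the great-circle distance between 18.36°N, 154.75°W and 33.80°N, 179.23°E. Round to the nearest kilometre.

Δλ = 179.23 − -154.75 = 333.98°; wrapped into (−180°, 180°]: -26.02°.
Δφ = 33.80 − 18.36 = 15.44°.
a = sin²(Δφ/2) + cos φ₁ · cos φ₂ · sin²(Δλ/2) = 0.058015.
c = 2·atan2(√a, √(1−a)) = 0.48651 rad → d = 6371·c ≈ 3099.56 km.

3100 km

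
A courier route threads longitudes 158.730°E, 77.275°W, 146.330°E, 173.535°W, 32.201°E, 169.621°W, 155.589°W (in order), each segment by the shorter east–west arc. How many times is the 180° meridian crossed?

Leg 1: +158.730° → -77.275°, shortest Δλ = 123.995° (east) — crosses 180°.
Leg 2: -77.275° → +146.330°, shortest Δλ = -136.395° (west) — crosses 180°.
Leg 3: +146.330° → -173.535°, shortest Δλ = 40.135° (east) — crosses 180°.
Leg 4: -173.535° → +32.201°, shortest Δλ = -154.264° (west) — crosses 180°.
Leg 5: +32.201° → -169.621°, shortest Δλ = 158.178° (east) — crosses 180°.
Leg 6: -169.621° → -155.589°, shortest Δλ = 14.032° (east) — does not cross 180°.
Total crossings: 5.

5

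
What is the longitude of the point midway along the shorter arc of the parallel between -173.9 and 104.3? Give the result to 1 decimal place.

Signed shortest Δλ from -173.9° to +104.3° is -81.8°.
Midpoint longitude = -173.9° + (-81.8°)/2 = -173.9° − 40.9° = -214.8°.
Normalise into (−180°, 180°]: +145.2°.
(The naïve average (-173.9 + +104.3)/2 = -34.8° is on the wrong side of the globe.)

+145.2°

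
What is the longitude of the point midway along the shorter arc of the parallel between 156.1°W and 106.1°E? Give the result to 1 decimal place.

155.0°E

Signed shortest Δλ from -156.1° to +106.1° is -97.8°.
Midpoint longitude = -156.1° + (-97.8°)/2 = -156.1° − 48.9° = -205.0°.
Normalise into (−180°, 180°]: +155.0°.
(The naïve average (-156.1 + +106.1)/2 = -25.0° is on the wrong side of the globe.)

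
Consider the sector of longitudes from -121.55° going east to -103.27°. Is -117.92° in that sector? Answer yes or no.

Band width going east from -121.55° to -103.27°: ((-103.27 − -121.55) mod 360) = 18.28°.
Offset of -117.92° east of the west edge: ((-117.92 − -121.55) mod 360) = 3.63°.
3.63° ≤ 18.28° ⇒ inside.

Yes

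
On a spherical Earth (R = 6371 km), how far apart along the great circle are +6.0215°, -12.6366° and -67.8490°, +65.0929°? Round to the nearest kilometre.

Δλ = 65.0929 − -12.6366 = 77.7295°.
Δφ = -67.8490 − 6.0215 = -73.8705°.
a = sin²(Δφ/2) + cos φ₁ · cos φ₂ · sin²(Δλ/2) = 0.508734.
c = 2·atan2(√a, √(1−a)) = 1.58827 rad → d = 6371·c ≈ 10118.84 km.

10119 km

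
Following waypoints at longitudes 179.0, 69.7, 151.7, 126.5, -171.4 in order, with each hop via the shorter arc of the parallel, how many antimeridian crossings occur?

1

Leg 1: +179.0° → +69.7°, shortest Δλ = -109.3° (west) — does not cross 180°.
Leg 2: +69.7° → +151.7°, shortest Δλ = 82.0° (east) — does not cross 180°.
Leg 3: +151.7° → +126.5°, shortest Δλ = -25.2° (west) — does not cross 180°.
Leg 4: +126.5° → -171.4°, shortest Δλ = 62.1° (east) — crosses 180°.
Total crossings: 1.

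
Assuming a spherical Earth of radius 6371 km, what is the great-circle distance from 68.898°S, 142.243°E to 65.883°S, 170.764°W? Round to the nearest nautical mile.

1072 nmi

Δλ = -170.764 − 142.243 = -313.007°; wrapped into (−180°, 180°]: 46.993°.
Δφ = -65.883 − -68.898 = 3.015°.
a = sin²(Δφ/2) + cos φ₁ · cos φ₂ · sin²(Δλ/2) = 0.024076.
c = 2·atan2(√a, √(1−a)) = 0.31159 rad → d = 6371·c ≈ 1985.12 km ≈ 1071.88 nmi.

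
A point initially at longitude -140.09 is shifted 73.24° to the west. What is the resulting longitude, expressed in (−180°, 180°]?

Start at -140.09°; shift −73.24° → -213.33°.
-213.33° lies outside (−180°, 180°]; add 360° → +146.67°.

+146.67°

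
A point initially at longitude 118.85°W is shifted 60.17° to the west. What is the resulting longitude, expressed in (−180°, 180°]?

Start at -118.85°; shift −60.17° → -179.02°.
-179.02° already lies in (−180°, 180°].

179.02°W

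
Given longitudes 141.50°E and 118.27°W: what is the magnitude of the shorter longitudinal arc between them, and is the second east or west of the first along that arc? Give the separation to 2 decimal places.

100.23° east

Raw difference: -118.27 − 141.50 = -259.77°.
Normalise into (−180°, 180°]: -259.77° + 360° = 100.23°.
Positive ⇒ the second point lies to the east; separation 100.23°.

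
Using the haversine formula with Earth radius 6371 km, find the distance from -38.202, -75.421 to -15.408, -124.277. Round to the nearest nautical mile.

Δλ = -124.277 − -75.421 = -48.856°.
Δφ = -15.408 − -38.202 = 22.794°.
a = sin²(Δφ/2) + cos φ₁ · cos φ₂ · sin²(Δλ/2) = 0.168614.
c = 2·atan2(√a, √(1−a)) = 0.84628 rad → d = 6371·c ≈ 5391.66 km ≈ 2911.26 nmi.

2911 nmi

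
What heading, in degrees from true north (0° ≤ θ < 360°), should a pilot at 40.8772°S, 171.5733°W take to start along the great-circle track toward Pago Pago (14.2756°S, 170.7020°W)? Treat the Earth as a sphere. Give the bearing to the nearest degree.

Δλ = -170.7020 − -171.5733 = 0.8713°.
θ = atan2( sin Δλ · cos φ₂ , cos φ₁ · sin φ₂ − sin φ₁ · cos φ₂ · cos Δλ )
  = atan2(0.01474, 0.44771) = 1.885° → normalised to [0°, 360°): 1.885°.

2°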